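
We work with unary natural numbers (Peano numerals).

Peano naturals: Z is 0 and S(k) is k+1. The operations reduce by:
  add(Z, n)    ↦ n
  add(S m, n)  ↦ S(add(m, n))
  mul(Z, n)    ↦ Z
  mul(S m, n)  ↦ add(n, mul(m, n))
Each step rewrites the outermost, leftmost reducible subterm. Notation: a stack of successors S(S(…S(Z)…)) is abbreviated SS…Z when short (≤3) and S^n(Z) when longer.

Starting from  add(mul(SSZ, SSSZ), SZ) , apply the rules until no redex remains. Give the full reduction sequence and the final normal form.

  start: add(mul(SSZ, SSSZ), SZ)
  [1] add(add(SSSZ, mul(SZ, SSSZ)), SZ)
  [2] add(S(add(SSZ, mul(SZ, SSSZ))), SZ)
  [3] S(add(add(SSZ, mul(SZ, SSSZ)), SZ))
  [4] S(add(S(add(SZ, mul(SZ, SSSZ))), SZ))
  [5] S(S(add(add(SZ, mul(SZ, SSSZ)), SZ)))
  [6] S(S(add(S(add(Z, mul(SZ, SSSZ))), SZ)))
  [7] S(S(S(add(add(Z, mul(SZ, SSSZ)), SZ))))
  [8] S(S(S(add(mul(SZ, SSSZ), SZ))))
  [9] S(S(S(add(add(SSSZ, mul(Z, SSSZ)), SZ))))
  [10] S(S(S(add(S(add(SSZ, mul(Z, SSSZ))), SZ))))
  [11] S(S(S(S(add(add(SSZ, mul(Z, SSSZ)), SZ)))))
  [12] S(S(S(S(add(S(add(SZ, mul(Z, SSSZ))), SZ)))))
  [13] S(S(S(S(S(add(add(SZ, mul(Z, SSSZ)), SZ))))))
  [14] S(S(S(S(S(add(S(add(Z, mul(Z, SSSZ))), SZ))))))
  [15] S(S(S(S(S(S(add(add(Z, mul(Z, SSSZ)), SZ)))))))
  [16] S(S(S(S(S(S(add(mul(Z, SSSZ), SZ)))))))
  [17] S(S(S(S(S(S(add(Z, SZ)))))))
  [18] S^7(Z)

Answer: normal form = S^7(Z)  (in 18 steps)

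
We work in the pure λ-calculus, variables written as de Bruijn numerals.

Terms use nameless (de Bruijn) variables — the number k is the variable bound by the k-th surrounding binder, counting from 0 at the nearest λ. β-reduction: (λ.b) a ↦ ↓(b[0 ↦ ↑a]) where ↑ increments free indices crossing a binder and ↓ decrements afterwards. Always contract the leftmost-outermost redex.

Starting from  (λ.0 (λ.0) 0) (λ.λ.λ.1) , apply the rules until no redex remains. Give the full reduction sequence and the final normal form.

Answer: normal form = λ.λ.λ.λ.1  (in 3 steps)

Working:
  start: (λ.0 (λ.0) 0) (λ.λ.λ.1)
  →1  (λ.λ.λ.1) (λ.0) (λ.λ.λ.1)
  →2  (λ.λ.1) (λ.λ.λ.1)
  →3  λ.λ.λ.λ.1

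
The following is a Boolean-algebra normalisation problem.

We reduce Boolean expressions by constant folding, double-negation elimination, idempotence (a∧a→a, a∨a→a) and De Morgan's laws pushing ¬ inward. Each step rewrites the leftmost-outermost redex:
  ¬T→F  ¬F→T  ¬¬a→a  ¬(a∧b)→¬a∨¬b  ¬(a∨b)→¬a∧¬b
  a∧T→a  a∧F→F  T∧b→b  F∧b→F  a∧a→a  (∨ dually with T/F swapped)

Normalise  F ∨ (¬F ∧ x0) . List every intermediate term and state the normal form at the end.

Answer: normal form = x0  (in 3 steps)

Working:
  start: F ∨ (¬F ∧ x0)
  →1  ¬F ∧ x0
  →2  T ∧ x0
  →3  x0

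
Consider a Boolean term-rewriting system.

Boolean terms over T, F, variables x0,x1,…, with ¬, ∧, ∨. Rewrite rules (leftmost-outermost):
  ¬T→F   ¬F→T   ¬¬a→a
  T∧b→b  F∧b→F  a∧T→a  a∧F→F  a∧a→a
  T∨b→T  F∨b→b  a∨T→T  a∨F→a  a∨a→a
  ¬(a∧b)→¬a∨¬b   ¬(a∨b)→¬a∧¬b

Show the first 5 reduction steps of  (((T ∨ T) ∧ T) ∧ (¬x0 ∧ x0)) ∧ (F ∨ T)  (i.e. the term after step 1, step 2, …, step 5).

  start: (((T ∨ T) ∧ T) ∧ (¬x0 ∧ x0)) ∧ (F ∨ T)
  →1  ((T ∨ T) ∧ (¬x0 ∧ x0)) ∧ (F ∨ T)
  →2  (T ∧ (¬x0 ∧ x0)) ∧ (F ∨ T)
  →3  (¬x0 ∧ x0) ∧ (F ∨ T)
  →4  (¬x0 ∧ x0) ∧ T
  →5  ¬x0 ∧ x0

Answer: after 5 steps: ¬x0 ∧ x0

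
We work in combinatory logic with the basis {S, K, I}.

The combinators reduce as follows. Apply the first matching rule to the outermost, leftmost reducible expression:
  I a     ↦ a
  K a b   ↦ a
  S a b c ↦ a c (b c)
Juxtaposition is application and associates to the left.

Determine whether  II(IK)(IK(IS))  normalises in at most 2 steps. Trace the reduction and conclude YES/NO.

  start: II(IK)(IK(IS))
  →1  I(IK)(IK(IS))
  →2  IK(IK(IS))

Answer: NO — after 2 steps the term is IK(IK(IS)), not yet normal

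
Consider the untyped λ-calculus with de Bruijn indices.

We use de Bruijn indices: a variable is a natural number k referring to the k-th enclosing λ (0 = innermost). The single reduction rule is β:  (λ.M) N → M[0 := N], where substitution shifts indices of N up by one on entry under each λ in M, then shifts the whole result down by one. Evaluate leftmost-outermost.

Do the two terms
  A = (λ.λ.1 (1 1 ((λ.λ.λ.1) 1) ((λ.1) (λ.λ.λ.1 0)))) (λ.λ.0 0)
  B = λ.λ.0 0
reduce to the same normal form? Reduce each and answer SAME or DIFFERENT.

Answer: SAME — A ⇓ λ.λ.0 0, B ⇓ λ.λ.0 0

Working:
Term A:
  start: (λ.λ.1 (1 1 ((λ.λ.λ.1) 1) ((λ.1) (λ.λ.λ.1 0)))) (λ.λ.0 0)
  step 1: λ.(λ.λ.0 0) ((λ.λ.0 0) (λ.λ.0 0) ((λ.λ.λ.1) (λ.λ.0 0)) ((λ.1) (λ.λ.λ.1 0)))
  step 2: λ.λ.0 0

Term B:
  start: λ.λ.0 0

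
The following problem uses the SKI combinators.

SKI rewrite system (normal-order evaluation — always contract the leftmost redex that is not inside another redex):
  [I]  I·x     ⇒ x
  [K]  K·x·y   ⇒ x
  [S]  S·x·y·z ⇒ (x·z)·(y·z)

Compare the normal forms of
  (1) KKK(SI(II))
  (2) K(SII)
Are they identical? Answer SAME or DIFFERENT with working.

Answer: SAME — A ⇓ K(SII), B ⇓ K(SII)

Derivation:
Term A:
  start: KKK(SI(II))
  [1] K(SI(II))
  [2] K(SII)

Term B:
  start: K(SII)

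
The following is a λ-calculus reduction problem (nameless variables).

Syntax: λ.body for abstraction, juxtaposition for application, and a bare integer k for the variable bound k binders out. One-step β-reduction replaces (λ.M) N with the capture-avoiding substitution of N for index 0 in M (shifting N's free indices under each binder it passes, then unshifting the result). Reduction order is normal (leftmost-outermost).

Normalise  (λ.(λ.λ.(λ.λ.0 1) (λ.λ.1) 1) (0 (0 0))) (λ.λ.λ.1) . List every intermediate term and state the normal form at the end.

Answer: normal form = λ.λ.λ.λ.1  (in 6 steps)

Reduction:
  start: (λ.(λ.λ.(λ.λ.0 1) (λ.λ.1) 1) (0 (0 0))) (λ.λ.λ.1)
  step 1: (λ.λ.(λ.λ.0 1) (λ.λ.1) 1) ((λ.λ.λ.1) ((λ.λ.λ.1) (λ.λ.λ.1)))
  step 2: λ.(λ.λ.0 1) (λ.λ.1) ((λ.λ.λ.1) ((λ.λ.λ.1) (λ.λ.λ.1)))
  step 3: λ.(λ.0 (λ.λ.1)) ((λ.λ.λ.1) ((λ.λ.λ.1) (λ.λ.λ.1)))
  step 4: λ.(λ.λ.λ.1) ((λ.λ.λ.1) (λ.λ.λ.1)) (λ.λ.1)
  step 5: λ.(λ.λ.1) (λ.λ.1)
  step 6: λ.λ.λ.λ.1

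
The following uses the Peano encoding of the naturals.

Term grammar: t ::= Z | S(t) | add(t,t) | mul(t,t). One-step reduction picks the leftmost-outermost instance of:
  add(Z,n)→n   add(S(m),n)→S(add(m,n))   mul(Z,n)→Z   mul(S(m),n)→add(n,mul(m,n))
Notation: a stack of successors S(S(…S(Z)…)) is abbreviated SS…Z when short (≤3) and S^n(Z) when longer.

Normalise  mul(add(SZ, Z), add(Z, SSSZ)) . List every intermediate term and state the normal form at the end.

  start: mul(add(SZ, Z), add(Z, SSSZ))
  step 1: mul(S(add(Z, Z)), add(Z, SSSZ))
  step 2: add(add(Z, SSSZ), mul(add(Z, Z), add(Z, SSSZ)))
  step 3: add(SSSZ, mul(add(Z, Z), add(Z, SSSZ)))
  step 4: S(add(SSZ, mul(add(Z, Z), add(Z, SSSZ))))
  step 5: S(S(add(SZ, mul(add(Z, Z), add(Z, SSSZ)))))
  step 6: S(S(S(add(Z, mul(add(Z, Z), add(Z, SSSZ))))))
  step 7: S(S(S(mul(add(Z, Z), add(Z, SSSZ)))))
  step 8: S(S(S(mul(Z, add(Z, SSSZ)))))
  step 9: SSSZ

Answer: normal form = SSSZ  (in 9 steps)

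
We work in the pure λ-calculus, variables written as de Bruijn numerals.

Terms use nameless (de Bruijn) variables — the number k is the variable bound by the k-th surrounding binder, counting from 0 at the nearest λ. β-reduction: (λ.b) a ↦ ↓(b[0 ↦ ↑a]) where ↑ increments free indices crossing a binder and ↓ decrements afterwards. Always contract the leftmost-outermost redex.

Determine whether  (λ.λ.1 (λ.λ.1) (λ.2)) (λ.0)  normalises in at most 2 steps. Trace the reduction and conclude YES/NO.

Answer: NO — after 2 steps the term is λ.(λ.λ.1) (λ.λ.0), not yet normal

Derivation:
  start: (λ.λ.1 (λ.λ.1) (λ.2)) (λ.0)
  [1] λ.(λ.0) (λ.λ.1) (λ.λ.0)
  [2] λ.(λ.λ.1) (λ.λ.0)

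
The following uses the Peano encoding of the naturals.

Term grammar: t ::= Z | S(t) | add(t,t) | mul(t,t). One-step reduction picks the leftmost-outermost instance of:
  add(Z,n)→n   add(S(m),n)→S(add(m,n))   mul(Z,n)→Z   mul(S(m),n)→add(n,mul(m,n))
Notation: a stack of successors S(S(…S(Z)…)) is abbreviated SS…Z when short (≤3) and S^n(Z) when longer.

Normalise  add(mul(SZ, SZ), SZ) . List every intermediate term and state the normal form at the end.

  start: add(mul(SZ, SZ), SZ)
  →1  add(add(SZ, mul(Z, SZ)), SZ)
  →2  add(S(add(Z, mul(Z, SZ))), SZ)
  →3  S(add(add(Z, mul(Z, SZ)), SZ))
  →4  S(add(mul(Z, SZ), SZ))
  →5  S(add(Z, SZ))
  →6  SSZ

Answer: normal form = SSZ  (in 6 steps)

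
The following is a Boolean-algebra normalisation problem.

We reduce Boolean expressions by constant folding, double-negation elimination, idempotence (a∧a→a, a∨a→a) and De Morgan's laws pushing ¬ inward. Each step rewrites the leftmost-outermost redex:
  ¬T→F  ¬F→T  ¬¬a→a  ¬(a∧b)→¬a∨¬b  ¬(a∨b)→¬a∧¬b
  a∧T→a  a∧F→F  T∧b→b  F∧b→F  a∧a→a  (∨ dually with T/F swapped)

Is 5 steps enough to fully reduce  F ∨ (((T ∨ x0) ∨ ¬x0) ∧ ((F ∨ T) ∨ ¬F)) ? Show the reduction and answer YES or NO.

Answer: NO — after 5 steps the term is T ∨ ¬F, not yet normal

Working:
  start: F ∨ (((T ∨ x0) ∨ ¬x0) ∧ ((F ∨ T) ∨ ¬F))
  step 1: ((T ∨ x0) ∨ ¬x0) ∧ ((F ∨ T) ∨ ¬F)
  step 2: (T ∨ ¬x0) ∧ ((F ∨ T) ∨ ¬F)
  step 3: T ∧ ((F ∨ T) ∨ ¬F)
  step 4: (F ∨ T) ∨ ¬F
  step 5: T ∨ ¬F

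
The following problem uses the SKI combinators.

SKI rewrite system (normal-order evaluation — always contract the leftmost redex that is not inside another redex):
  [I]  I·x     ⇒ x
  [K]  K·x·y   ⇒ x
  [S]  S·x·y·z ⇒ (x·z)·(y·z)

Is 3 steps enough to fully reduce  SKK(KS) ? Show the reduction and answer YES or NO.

Answer: YES — reaches normal form KS in 2 ≤ 3 steps

Working:
  start: SKK(KS)
  →1  K(KS)(K(KS))
  →2  KS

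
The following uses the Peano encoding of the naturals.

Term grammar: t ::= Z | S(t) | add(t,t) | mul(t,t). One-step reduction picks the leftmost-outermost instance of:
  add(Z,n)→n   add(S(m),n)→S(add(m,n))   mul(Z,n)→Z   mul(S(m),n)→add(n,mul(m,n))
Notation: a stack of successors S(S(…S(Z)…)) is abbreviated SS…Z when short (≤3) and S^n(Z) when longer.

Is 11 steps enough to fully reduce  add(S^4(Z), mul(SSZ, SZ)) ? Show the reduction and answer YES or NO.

Answer: NO — after 11 steps the term is S(S(S(S(S(S(mul(Z, SZ))))))), not yet normal

Reduction:
  start: add(S^4(Z), mul(SSZ, SZ))
  [1] S(add(SSSZ, mul(SSZ, SZ)))
  [2] S(S(add(SSZ, mul(SSZ, SZ))))
  [3] S(S(S(add(SZ, mul(SSZ, SZ)))))
  [4] S(S(S(S(add(Z, mul(SSZ, SZ))))))
  [5] S(S(S(S(mul(SSZ, SZ)))))
  [6] S(S(S(S(add(SZ, mul(SZ, SZ))))))
  [7] S(S(S(S(S(add(Z, mul(SZ, SZ)))))))
  [8] S(S(S(S(S(mul(SZ, SZ))))))
  [9] S(S(S(S(S(add(SZ, mul(Z, SZ)))))))
  [10] S(S(S(S(S(S(add(Z, mul(Z, SZ))))))))
  [11] S(S(S(S(S(S(mul(Z, SZ)))))))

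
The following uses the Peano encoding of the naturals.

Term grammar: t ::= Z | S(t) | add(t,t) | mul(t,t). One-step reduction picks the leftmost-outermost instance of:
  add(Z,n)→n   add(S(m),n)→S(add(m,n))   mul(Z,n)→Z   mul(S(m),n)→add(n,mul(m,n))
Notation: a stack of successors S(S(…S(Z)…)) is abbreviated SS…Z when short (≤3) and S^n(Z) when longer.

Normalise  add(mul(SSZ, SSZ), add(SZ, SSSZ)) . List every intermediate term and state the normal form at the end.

Answer: normal form = S^8(Z)  (in 16 steps)

Reduction:
  start: add(mul(SSZ, SSZ), add(SZ, SSSZ))
  [1] add(add(SSZ, mul(SZ, SSZ)), add(SZ, SSSZ))
  [2] add(S(add(SZ, mul(SZ, SSZ))), add(SZ, SSSZ))
  [3] S(add(add(SZ, mul(SZ, SSZ)), add(SZ, SSSZ)))
  [4] S(add(S(add(Z, mul(SZ, SSZ))), add(SZ, SSSZ)))
  [5] S(S(add(add(Z, mul(SZ, SSZ)), add(SZ, SSSZ))))
  [6] S(S(add(mul(SZ, SSZ), add(SZ, SSSZ))))
  [7] S(S(add(add(SSZ, mul(Z, SSZ)), add(SZ, SSSZ))))
  [8] S(S(add(S(add(SZ, mul(Z, SSZ))), add(SZ, SSSZ))))
  [9] S(S(S(add(add(SZ, mul(Z, SSZ)), add(SZ, SSSZ)))))
  [10] S(S(S(add(S(add(Z, mul(Z, SSZ))), add(SZ, SSSZ)))))
  [11] S(S(S(S(add(add(Z, mul(Z, SSZ)), add(SZ, SSSZ))))))
  [12] S(S(S(S(add(mul(Z, SSZ), add(SZ, SSSZ))))))
  [13] S(S(S(S(add(Z, add(SZ, SSSZ))))))
  [14] S(S(S(S(add(SZ, SSSZ)))))
  [15] S(S(S(S(S(add(Z, SSSZ))))))
  [16] S^8(Z)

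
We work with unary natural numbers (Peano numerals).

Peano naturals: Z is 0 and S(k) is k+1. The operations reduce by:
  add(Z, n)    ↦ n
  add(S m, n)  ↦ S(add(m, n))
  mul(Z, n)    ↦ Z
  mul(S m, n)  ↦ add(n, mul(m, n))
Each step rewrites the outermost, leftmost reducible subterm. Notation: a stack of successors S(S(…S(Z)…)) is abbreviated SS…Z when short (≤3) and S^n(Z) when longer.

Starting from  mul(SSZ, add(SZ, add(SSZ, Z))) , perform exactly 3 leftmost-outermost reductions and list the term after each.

Answer: after 3 steps: S(add(add(Z, add(SSZ, Z)), mul(SZ, add(SZ, add(SSZ, Z)))))

Reduction:
  start: mul(SSZ, add(SZ, add(SSZ, Z)))
  step 1: add(add(SZ, add(SSZ, Z)), mul(SZ, add(SZ, add(SSZ, Z))))
  step 2: add(S(add(Z, add(SSZ, Z))), mul(SZ, add(SZ, add(SSZ, Z))))
  step 3: S(add(add(Z, add(SSZ, Z)), mul(SZ, add(SZ, add(SSZ, Z)))))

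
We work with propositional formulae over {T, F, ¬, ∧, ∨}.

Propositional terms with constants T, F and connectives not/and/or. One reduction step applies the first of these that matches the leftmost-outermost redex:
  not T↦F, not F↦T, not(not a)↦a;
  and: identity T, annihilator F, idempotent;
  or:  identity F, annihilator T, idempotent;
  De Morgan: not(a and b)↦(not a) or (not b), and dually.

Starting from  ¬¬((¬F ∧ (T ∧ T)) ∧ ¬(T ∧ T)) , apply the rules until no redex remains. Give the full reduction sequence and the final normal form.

Answer: normal form = F  (in 8 steps)

Reduction:
  start: ¬¬((¬F ∧ (T ∧ T)) ∧ ¬(T ∧ T))
  [1] (¬F ∧ (T ∧ T)) ∧ ¬(T ∧ T)
  [2] (T ∧ (T ∧ T)) ∧ ¬(T ∧ T)
  [3] (T ∧ T) ∧ ¬(T ∧ T)
  [4] T ∧ ¬(T ∧ T)
  [5] ¬(T ∧ T)
  [6] ¬T ∨ ¬T
  [7] ¬T
  [8] F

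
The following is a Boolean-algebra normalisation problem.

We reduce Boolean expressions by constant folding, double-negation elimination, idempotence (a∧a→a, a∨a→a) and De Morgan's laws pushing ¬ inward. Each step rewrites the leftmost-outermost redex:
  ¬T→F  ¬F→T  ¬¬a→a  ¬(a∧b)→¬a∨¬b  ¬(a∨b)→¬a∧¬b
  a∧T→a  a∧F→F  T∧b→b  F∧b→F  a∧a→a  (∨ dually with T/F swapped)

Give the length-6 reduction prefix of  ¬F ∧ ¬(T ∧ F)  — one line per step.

Answer: after 6 steps: T

Working:
  start: ¬F ∧ ¬(T ∧ F)
  →1  T ∧ ¬(T ∧ F)
  →2  ¬(T ∧ F)
  →3  ¬T ∨ ¬F
  →4  F ∨ ¬F
  →5  ¬F
  →6  T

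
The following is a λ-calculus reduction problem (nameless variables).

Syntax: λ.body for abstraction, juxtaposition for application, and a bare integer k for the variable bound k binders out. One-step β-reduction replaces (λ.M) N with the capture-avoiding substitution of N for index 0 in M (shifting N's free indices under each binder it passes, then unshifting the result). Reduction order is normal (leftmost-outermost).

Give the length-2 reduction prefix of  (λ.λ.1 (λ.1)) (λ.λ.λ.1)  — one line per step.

Answer: after 2 steps: λ.λ.λ.1

Reduction:
  start: (λ.λ.1 (λ.1)) (λ.λ.λ.1)
  →1  λ.(λ.λ.λ.1) (λ.1)
  →2  λ.λ.λ.1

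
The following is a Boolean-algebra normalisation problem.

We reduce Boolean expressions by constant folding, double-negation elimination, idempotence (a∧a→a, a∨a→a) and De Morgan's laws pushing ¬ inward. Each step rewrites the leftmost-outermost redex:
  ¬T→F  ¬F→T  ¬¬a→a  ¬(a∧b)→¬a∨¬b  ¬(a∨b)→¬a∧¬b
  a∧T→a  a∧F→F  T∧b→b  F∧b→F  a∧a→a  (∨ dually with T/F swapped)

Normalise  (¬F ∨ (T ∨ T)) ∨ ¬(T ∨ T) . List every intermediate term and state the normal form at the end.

Answer: normal form = T  (in 3 steps)

Derivation:
  start: (¬F ∨ (T ∨ T)) ∨ ¬(T ∨ T)
  step 1: (T ∨ (T ∨ T)) ∨ ¬(T ∨ T)
  step 2: T ∨ ¬(T ∨ T)
  step 3: T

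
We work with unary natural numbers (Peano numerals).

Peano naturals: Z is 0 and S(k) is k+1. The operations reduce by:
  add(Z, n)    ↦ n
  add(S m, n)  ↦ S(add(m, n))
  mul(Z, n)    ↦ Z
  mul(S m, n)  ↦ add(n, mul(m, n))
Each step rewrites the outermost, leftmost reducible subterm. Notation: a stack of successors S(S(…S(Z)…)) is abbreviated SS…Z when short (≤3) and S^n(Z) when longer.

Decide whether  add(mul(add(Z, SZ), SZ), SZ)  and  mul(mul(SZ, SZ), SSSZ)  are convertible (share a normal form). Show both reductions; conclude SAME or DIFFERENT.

Answer: DIFFERENT — A ⇓ SSZ, B ⇓ SSSZ

Working:
Term A:
  start: add(mul(add(Z, SZ), SZ), SZ)
  step 1: add(mul(SZ, SZ), SZ)
  step 2: add(add(SZ, mul(Z, SZ)), SZ)
  step 3: add(S(add(Z, mul(Z, SZ))), SZ)
  step 4: S(add(add(Z, mul(Z, SZ)), SZ))
  step 5: S(add(mul(Z, SZ), SZ))
  step 6: S(add(Z, SZ))
  step 7: SSZ

Term B:
  start: mul(mul(SZ, SZ), SSSZ)
  step 1: mul(add(SZ, mul(Z, SZ)), SSSZ)
  step 2: mul(S(add(Z, mul(Z, SZ))), SSSZ)
  step 3: add(SSSZ, mul(add(Z, mul(Z, SZ)), SSSZ))
  step 4: S(add(SSZ, mul(add(Z, mul(Z, SZ)), SSSZ)))
  step 5: S(S(add(SZ, mul(add(Z, mul(Z, SZ)), SSSZ))))
  step 6: S(S(S(add(Z, mul(add(Z, mul(Z, SZ)), SSSZ)))))
  step 7: S(S(S(mul(add(Z, mul(Z, SZ)), SSSZ))))
  step 8: S(S(S(mul(mul(Z, SZ), SSSZ))))
  step 9: S(S(S(mul(Z, SSSZ))))
  step 10: SSSZ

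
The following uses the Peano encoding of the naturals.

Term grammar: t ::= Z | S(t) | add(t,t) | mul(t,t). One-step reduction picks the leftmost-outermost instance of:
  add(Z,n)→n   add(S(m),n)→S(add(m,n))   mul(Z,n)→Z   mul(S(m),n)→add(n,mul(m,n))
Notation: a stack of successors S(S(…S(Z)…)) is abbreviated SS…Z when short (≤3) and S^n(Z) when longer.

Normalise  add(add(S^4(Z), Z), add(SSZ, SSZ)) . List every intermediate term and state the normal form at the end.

  start: add(add(S^4(Z), Z), add(SSZ, SSZ))
  step 1: add(S(add(SSSZ, Z)), add(SSZ, SSZ))
  step 2: S(add(add(SSSZ, Z), add(SSZ, SSZ)))
  step 3: S(add(S(add(SSZ, Z)), add(SSZ, SSZ)))
  step 4: S(S(add(add(SSZ, Z), add(SSZ, SSZ))))
  step 5: S(S(add(S(add(SZ, Z)), add(SSZ, SSZ))))
  step 6: S(S(S(add(add(SZ, Z), add(SSZ, SSZ)))))
  step 7: S(S(S(add(S(add(Z, Z)), add(SSZ, SSZ)))))
  step 8: S(S(S(S(add(add(Z, Z), add(SSZ, SSZ))))))
  step 9: S(S(S(S(add(Z, add(SSZ, SSZ))))))
  step 10: S(S(S(S(add(SSZ, SSZ)))))
  step 11: S(S(S(S(S(add(SZ, SSZ))))))
  step 12: S(S(S(S(S(S(add(Z, SSZ)))))))
  step 13: S^8(Z)

Answer: normal form = S^8(Z)  (in 13 steps)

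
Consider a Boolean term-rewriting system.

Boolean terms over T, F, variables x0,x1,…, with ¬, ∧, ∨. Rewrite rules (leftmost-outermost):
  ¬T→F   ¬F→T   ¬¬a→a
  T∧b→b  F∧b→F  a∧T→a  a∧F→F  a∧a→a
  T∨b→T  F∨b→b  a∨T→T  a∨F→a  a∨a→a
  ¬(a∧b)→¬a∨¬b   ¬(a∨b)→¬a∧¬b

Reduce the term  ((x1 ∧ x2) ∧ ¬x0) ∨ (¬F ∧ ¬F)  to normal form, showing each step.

Answer: normal form = T  (in 3 steps)

Derivation:
  start: ((x1 ∧ x2) ∧ ¬x0) ∨ (¬F ∧ ¬F)
  →1  ((x1 ∧ x2) ∧ ¬x0) ∨ ¬F
  →2  ((x1 ∧ x2) ∧ ¬x0) ∨ T
  →3  T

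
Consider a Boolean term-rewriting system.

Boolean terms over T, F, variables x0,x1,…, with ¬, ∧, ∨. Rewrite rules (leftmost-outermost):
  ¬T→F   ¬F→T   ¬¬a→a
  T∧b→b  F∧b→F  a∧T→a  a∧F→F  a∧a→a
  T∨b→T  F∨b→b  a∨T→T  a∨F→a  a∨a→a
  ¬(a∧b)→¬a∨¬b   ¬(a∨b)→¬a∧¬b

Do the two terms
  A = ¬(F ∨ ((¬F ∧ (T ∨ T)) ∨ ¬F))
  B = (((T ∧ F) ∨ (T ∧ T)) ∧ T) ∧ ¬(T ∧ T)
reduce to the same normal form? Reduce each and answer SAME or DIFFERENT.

Answer: SAME — A ⇓ F, B ⇓ F

Working:
Term A:
  start: ¬(F ∨ ((¬F ∧ (T ∨ T)) ∨ ¬F))
  →1  ¬F ∧ ¬((¬F ∧ (T ∨ T)) ∨ ¬F)
  →2  T ∧ ¬((¬F ∧ (T ∨ T)) ∨ ¬F)
  →3  ¬((¬F ∧ (T ∨ T)) ∨ ¬F)
  →4  ¬(¬F ∧ (T ∨ T)) ∧ ¬¬F
  →5  (¬¬F ∨ ¬(T ∨ T)) ∧ ¬¬F
  →6  (F ∨ ¬(T ∨ T)) ∧ ¬¬F
  →7  ¬(T ∨ T) ∧ ¬¬F
  →8  (¬T ∧ ¬T) ∧ ¬¬F
  →9  ¬T ∧ ¬¬F
  →10  F ∧ ¬¬F
  →11  F

Term B:
  start: (((T ∧ F) ∨ (T ∧ T)) ∧ T) ∧ ¬(T ∧ T)
  →1  ((T ∧ F) ∨ (T ∧ T)) ∧ ¬(T ∧ T)
  →2  (F ∨ (T ∧ T)) ∧ ¬(T ∧ T)
  →3  (T ∧ T) ∧ ¬(T ∧ T)
  →4  T ∧ ¬(T ∧ T)
  →5  ¬(T ∧ T)
  →6  ¬T ∨ ¬T
  →7  ¬T
  →8  F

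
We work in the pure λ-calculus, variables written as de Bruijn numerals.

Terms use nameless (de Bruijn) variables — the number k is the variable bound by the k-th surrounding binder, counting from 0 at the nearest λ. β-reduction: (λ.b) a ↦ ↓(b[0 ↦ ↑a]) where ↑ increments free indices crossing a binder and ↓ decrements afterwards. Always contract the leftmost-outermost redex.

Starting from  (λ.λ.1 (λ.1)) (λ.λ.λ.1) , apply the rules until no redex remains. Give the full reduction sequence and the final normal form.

Answer: normal form = λ.λ.λ.1  (in 2 steps)

Reduction:
  start: (λ.λ.1 (λ.1)) (λ.λ.λ.1)
  →1  λ.(λ.λ.λ.1) (λ.1)
  →2  λ.λ.λ.1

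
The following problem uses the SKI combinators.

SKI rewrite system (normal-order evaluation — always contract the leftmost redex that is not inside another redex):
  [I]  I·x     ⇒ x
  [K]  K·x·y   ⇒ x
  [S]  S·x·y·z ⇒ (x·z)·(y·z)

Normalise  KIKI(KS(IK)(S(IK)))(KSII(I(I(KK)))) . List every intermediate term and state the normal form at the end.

Answer: normal form = S(SK)(SI(KK))  (in 8 steps)

Derivation:
  start: KIKI(KS(IK)(S(IK)))(KSII(I(I(KK))))
  step 1: II(KS(IK)(S(IK)))(KSII(I(I(KK))))
  step 2: I(KS(IK)(S(IK)))(KSII(I(I(KK))))
  step 3: KS(IK)(S(IK))(KSII(I(I(KK))))
  step 4: S(S(IK))(KSII(I(I(KK))))
  step 5: S(SK)(KSII(I(I(KK))))
  step 6: S(SK)(SI(I(I(KK))))
  step 7: S(SK)(SI(I(KK)))
  step 8: S(SK)(SI(KK))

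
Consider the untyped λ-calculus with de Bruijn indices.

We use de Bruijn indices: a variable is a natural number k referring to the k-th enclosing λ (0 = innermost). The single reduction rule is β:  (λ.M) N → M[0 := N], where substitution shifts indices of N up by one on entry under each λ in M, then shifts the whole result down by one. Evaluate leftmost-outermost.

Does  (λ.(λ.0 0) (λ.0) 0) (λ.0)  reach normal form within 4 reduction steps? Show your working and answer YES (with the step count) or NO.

Answer: YES — reaches normal form λ.0 in 4 ≤ 4 steps

Derivation:
  start: (λ.(λ.0 0) (λ.0) 0) (λ.0)
  step 1: (λ.0 0) (λ.0) (λ.0)
  step 2: (λ.0) (λ.0) (λ.0)
  step 3: (λ.0) (λ.0)
  step 4: λ.0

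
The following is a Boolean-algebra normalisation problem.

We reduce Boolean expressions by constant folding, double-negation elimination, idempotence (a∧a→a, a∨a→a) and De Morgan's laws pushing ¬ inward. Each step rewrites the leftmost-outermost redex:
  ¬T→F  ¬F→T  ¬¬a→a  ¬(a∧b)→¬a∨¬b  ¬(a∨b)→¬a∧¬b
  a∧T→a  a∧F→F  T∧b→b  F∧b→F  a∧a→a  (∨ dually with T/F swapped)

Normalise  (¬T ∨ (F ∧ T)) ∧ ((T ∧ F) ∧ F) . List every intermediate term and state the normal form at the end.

Answer: normal form = F  (in 4 steps)

Reduction:
  start: (¬T ∨ (F ∧ T)) ∧ ((T ∧ F) ∧ F)
  →1  (F ∨ (F ∧ T)) ∧ ((T ∧ F) ∧ F)
  →2  (F ∧ T) ∧ ((T ∧ F) ∧ F)
  →3  F ∧ ((T ∧ F) ∧ F)
  →4  F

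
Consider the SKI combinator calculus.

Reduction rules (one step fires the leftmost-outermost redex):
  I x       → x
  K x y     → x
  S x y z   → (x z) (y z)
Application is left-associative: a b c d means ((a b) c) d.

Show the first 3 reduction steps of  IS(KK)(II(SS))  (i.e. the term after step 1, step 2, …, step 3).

Answer: after 3 steps: S(KK)(SS)

Reduction:
  start: IS(KK)(II(SS))
  [1] S(KK)(II(SS))
  [2] S(KK)(I(SS))
  [3] S(KK)(SS)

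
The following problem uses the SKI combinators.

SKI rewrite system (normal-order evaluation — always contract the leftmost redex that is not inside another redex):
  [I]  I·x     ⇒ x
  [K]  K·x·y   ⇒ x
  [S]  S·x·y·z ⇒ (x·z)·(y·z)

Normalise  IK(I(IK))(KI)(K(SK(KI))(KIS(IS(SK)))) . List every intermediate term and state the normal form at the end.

  start: IK(I(IK))(KI)(K(SK(KI))(KIS(IS(SK))))
  →1  K(I(IK))(KI)(K(SK(KI))(KIS(IS(SK))))
  →2  I(IK)(K(SK(KI))(KIS(IS(SK))))
  →3  IK(K(SK(KI))(KIS(IS(SK))))
  →4  K(K(SK(KI))(KIS(IS(SK))))
  →5  K(SK(KI))

Answer: normal form = K(SK(KI))  (in 5 steps)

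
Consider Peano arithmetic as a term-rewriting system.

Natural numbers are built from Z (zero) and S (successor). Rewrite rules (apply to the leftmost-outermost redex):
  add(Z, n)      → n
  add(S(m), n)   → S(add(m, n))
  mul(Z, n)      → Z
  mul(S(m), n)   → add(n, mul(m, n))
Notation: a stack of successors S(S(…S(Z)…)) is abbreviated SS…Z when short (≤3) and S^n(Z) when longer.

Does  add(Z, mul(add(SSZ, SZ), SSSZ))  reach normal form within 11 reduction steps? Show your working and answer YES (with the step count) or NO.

Answer: NO — after 11 steps the term is S(S(S(S(S(add(SZ, mul(add(Z, SZ), SSSZ))))))), not yet normal

Working:
  start: add(Z, mul(add(SSZ, SZ), SSSZ))
  →1  mul(add(SSZ, SZ), SSSZ)
  →2  mul(S(add(SZ, SZ)), SSSZ)
  →3  add(SSSZ, mul(add(SZ, SZ), SSSZ))
  →4  S(add(SSZ, mul(add(SZ, SZ), SSSZ)))
  →5  S(S(add(SZ, mul(add(SZ, SZ), SSSZ))))
  →6  S(S(S(add(Z, mul(add(SZ, SZ), SSSZ)))))
  →7  S(S(S(mul(add(SZ, SZ), SSSZ))))
  →8  S(S(S(mul(S(add(Z, SZ)), SSSZ))))
  →9  S(S(S(add(SSSZ, mul(add(Z, SZ), SSSZ)))))
  →10  S(S(S(S(add(SSZ, mul(add(Z, SZ), SSSZ))))))
  →11  S(S(S(S(S(add(SZ, mul(add(Z, SZ), SSSZ)))))))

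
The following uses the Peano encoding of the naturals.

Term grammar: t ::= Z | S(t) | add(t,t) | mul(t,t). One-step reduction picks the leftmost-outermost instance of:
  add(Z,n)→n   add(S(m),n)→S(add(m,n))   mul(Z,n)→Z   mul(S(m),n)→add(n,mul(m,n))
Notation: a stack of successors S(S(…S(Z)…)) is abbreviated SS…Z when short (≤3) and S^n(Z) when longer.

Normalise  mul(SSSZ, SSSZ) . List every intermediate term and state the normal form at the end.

  start: mul(SSSZ, SSSZ)
  step 1: add(SSSZ, mul(SSZ, SSSZ))
  step 2: S(add(SSZ, mul(SSZ, SSSZ)))
  step 3: S(S(add(SZ, mul(SSZ, SSSZ))))
  step 4: S(S(S(add(Z, mul(SSZ, SSSZ)))))
  step 5: S(S(S(mul(SSZ, SSSZ))))
  step 6: S(S(S(add(SSSZ, mul(SZ, SSSZ)))))
  step 7: S(S(S(S(add(SSZ, mul(SZ, SSSZ))))))
  step 8: S(S(S(S(S(add(SZ, mul(SZ, SSSZ)))))))
  step 9: S(S(S(S(S(S(add(Z, mul(SZ, SSSZ))))))))
  step 10: S(S(S(S(S(S(mul(SZ, SSSZ)))))))
  step 11: S(S(S(S(S(S(add(SSSZ, mul(Z, SSSZ))))))))
  step 12: S(S(S(S(S(S(S(add(SSZ, mul(Z, SSSZ)))))))))
  step 13: S(S(S(S(S(S(S(S(add(SZ, mul(Z, SSSZ))))))))))
  step 14: S(S(S(S(S(S(S(S(S(add(Z, mul(Z, SSSZ)))))))))))
  step 15: S(S(S(S(S(S(S(S(S(mul(Z, SSSZ))))))))))
  step 16: S^9(Z)

Answer: normal form = S^9(Z)  (in 16 steps)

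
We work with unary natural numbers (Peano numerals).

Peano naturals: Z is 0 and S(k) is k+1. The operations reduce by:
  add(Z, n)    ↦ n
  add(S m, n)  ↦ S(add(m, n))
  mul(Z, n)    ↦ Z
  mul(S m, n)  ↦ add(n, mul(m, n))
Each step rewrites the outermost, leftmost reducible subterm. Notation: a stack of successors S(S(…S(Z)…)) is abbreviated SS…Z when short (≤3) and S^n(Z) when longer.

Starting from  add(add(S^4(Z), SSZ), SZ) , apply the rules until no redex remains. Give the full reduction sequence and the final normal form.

Answer: normal form = S^7(Z)  (in 12 steps)

Working:
  start: add(add(S^4(Z), SSZ), SZ)
  step 1: add(S(add(SSSZ, SSZ)), SZ)
  step 2: S(add(add(SSSZ, SSZ), SZ))
  step 3: S(add(S(add(SSZ, SSZ)), SZ))
  step 4: S(S(add(add(SSZ, SSZ), SZ)))
  step 5: S(S(add(S(add(SZ, SSZ)), SZ)))
  step 6: S(S(S(add(add(SZ, SSZ), SZ))))
  step 7: S(S(S(add(S(add(Z, SSZ)), SZ))))
  step 8: S(S(S(S(add(add(Z, SSZ), SZ)))))
  step 9: S(S(S(S(add(SSZ, SZ)))))
  step 10: S(S(S(S(S(add(SZ, SZ))))))
  step 11: S(S(S(S(S(S(add(Z, SZ)))))))
  step 12: S^7(Z)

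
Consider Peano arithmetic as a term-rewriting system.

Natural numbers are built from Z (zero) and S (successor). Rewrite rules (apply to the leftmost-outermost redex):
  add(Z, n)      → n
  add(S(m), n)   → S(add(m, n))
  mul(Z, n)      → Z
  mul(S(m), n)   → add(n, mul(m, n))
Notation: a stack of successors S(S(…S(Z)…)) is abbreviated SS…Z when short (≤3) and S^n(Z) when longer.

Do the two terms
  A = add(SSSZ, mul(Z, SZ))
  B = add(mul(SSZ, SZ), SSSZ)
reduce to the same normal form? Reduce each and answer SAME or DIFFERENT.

Answer: DIFFERENT — A ⇓ SSSZ, B ⇓ S^5(Z)

Reduction:
Term A:
  start: add(SSSZ, mul(Z, SZ))
  step 1: S(add(SSZ, mul(Z, SZ)))
  step 2: S(S(add(SZ, mul(Z, SZ))))
  step 3: S(S(S(add(Z, mul(Z, SZ)))))
  step 4: S(S(S(mul(Z, SZ))))
  step 5: SSSZ

Term B:
  start: add(mul(SSZ, SZ), SSSZ)
  step 1: add(add(SZ, mul(SZ, SZ)), SSSZ)
  step 2: add(S(add(Z, mul(SZ, SZ))), SSSZ)
  step 3: S(add(add(Z, mul(SZ, SZ)), SSSZ))
  step 4: S(add(mul(SZ, SZ), SSSZ))
  step 5: S(add(add(SZ, mul(Z, SZ)), SSSZ))
  step 6: S(add(S(add(Z, mul(Z, SZ))), SSSZ))
  step 7: S(S(add(add(Z, mul(Z, SZ)), SSSZ)))
  step 8: S(S(add(mul(Z, SZ), SSSZ)))
  step 9: S(S(add(Z, SSSZ)))
  step 10: S^5(Z)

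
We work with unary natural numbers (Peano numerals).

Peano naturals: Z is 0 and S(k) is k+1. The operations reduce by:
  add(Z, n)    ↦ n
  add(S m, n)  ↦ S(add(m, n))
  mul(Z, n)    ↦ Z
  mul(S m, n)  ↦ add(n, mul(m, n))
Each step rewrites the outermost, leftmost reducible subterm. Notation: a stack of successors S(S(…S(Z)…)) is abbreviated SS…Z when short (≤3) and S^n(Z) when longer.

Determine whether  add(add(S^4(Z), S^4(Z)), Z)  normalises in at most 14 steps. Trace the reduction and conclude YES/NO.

  start: add(add(S^4(Z), S^4(Z)), Z)
  step 1: add(S(add(SSSZ, S^4(Z))), Z)
  step 2: S(add(add(SSSZ, S^4(Z)), Z))
  step 3: S(add(S(add(SSZ, S^4(Z))), Z))
  step 4: S(S(add(add(SSZ, S^4(Z)), Z)))
  step 5: S(S(add(S(add(SZ, S^4(Z))), Z)))
  step 6: S(S(S(add(add(SZ, S^4(Z)), Z))))
  step 7: S(S(S(add(S(add(Z, S^4(Z))), Z))))
  step 8: S(S(S(S(add(add(Z, S^4(Z)), Z)))))
  step 9: S(S(S(S(add(S^4(Z), Z)))))
  step 10: S(S(S(S(S(add(SSSZ, Z))))))
  step 11: S(S(S(S(S(S(add(SSZ, Z)))))))
  step 12: S(S(S(S(S(S(S(add(SZ, Z))))))))
  step 13: S(S(S(S(S(S(S(S(add(Z, Z)))))))))
  step 14: S^8(Z)

Answer: YES — reaches normal form S^8(Z) in 14 ≤ 14 steps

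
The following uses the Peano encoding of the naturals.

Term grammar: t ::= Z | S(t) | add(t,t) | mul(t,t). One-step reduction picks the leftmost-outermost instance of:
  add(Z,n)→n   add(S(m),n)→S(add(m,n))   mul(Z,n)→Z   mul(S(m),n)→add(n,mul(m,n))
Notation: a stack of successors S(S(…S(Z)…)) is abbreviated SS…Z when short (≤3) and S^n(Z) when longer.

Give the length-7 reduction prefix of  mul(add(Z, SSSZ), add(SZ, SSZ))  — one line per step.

  start: mul(add(Z, SSSZ), add(SZ, SSZ))
  [1] mul(SSSZ, add(SZ, SSZ))
  [2] add(add(SZ, SSZ), mul(SSZ, add(SZ, SSZ)))
  [3] add(S(add(Z, SSZ)), mul(SSZ, add(SZ, SSZ)))
  [4] S(add(add(Z, SSZ), mul(SSZ, add(SZ, SSZ))))
  [5] S(add(SSZ, mul(SSZ, add(SZ, SSZ))))
  [6] S(S(add(SZ, mul(SSZ, add(SZ, SSZ)))))
  [7] S(S(S(add(Z, mul(SSZ, add(SZ, SSZ))))))

Answer: after 7 steps: S(S(S(add(Z, mul(SSZ, add(SZ, SSZ))))))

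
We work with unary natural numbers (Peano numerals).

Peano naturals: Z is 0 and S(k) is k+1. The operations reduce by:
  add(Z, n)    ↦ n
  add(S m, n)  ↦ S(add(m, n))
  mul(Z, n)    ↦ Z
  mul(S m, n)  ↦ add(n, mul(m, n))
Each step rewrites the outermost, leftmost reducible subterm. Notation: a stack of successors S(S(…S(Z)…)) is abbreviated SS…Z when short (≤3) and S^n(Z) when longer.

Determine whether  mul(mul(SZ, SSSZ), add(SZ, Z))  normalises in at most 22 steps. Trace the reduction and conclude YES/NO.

Answer: YES — reaches normal form SSSZ in 22 ≤ 22 steps

Derivation:
  start: mul(mul(SZ, SSSZ), add(SZ, Z))
  [1] mul(add(SSSZ, mul(Z, SSSZ)), add(SZ, Z))
  [2] mul(S(add(SSZ, mul(Z, SSSZ))), add(SZ, Z))
  [3] add(add(SZ, Z), mul(add(SSZ, mul(Z, SSSZ)), add(SZ, Z)))
  [4] add(S(add(Z, Z)), mul(add(SSZ, mul(Z, SSSZ)), add(SZ, Z)))
  [5] S(add(add(Z, Z), mul(add(SSZ, mul(Z, SSSZ)), add(SZ, Z))))
  [6] S(add(Z, mul(add(SSZ, mul(Z, SSSZ)), add(SZ, Z))))
  [7] S(mul(add(SSZ, mul(Z, SSSZ)), add(SZ, Z)))
  [8] S(mul(S(add(SZ, mul(Z, SSSZ))), add(SZ, Z)))
  [9] S(add(add(SZ, Z), mul(add(SZ, mul(Z, SSSZ)), add(SZ, Z))))
  [10] S(add(S(add(Z, Z)), mul(add(SZ, mul(Z, SSSZ)), add(SZ, Z))))
  [11] S(S(add(add(Z, Z), mul(add(SZ, mul(Z, SSSZ)), add(SZ, Z)))))
  [12] S(S(add(Z, mul(add(SZ, mul(Z, SSSZ)), add(SZ, Z)))))
  [13] S(S(mul(add(SZ, mul(Z, SSSZ)), add(SZ, Z))))
  [14] S(S(mul(S(add(Z, mul(Z, SSSZ))), add(SZ, Z))))
  [15] S(S(add(add(SZ, Z), mul(add(Z, mul(Z, SSSZ)), add(SZ, Z)))))
  [16] S(S(add(S(add(Z, Z)), mul(add(Z, mul(Z, SSSZ)), add(SZ, Z)))))
  [17] S(S(S(add(add(Z, Z), mul(add(Z, mul(Z, SSSZ)), add(SZ, Z))))))
  [18] S(S(S(add(Z, mul(add(Z, mul(Z, SSSZ)), add(SZ, Z))))))
  [19] S(S(S(mul(add(Z, mul(Z, SSSZ)), add(SZ, Z)))))
  [20] S(S(S(mul(mul(Z, SSSZ), add(SZ, Z)))))
  [21] S(S(S(mul(Z, add(SZ, Z)))))
  [22] SSSZ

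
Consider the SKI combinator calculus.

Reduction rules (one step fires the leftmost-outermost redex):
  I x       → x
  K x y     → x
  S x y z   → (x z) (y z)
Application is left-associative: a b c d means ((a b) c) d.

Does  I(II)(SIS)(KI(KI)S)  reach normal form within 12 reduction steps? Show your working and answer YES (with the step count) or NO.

  start: I(II)(SIS)(KI(KI)S)
  [1] II(SIS)(KI(KI)S)
  [2] I(SIS)(KI(KI)S)
  [3] SIS(KI(KI)S)
  [4] I(KI(KI)S)(S(KI(KI)S))
  [5] KI(KI)S(S(KI(KI)S))
  [6] IS(S(KI(KI)S))
  [7] S(S(KI(KI)S))
  [8] S(S(IS))
  [9] S(SS)

Answer: YES — reaches normal form S(SS) in 9 ≤ 12 steps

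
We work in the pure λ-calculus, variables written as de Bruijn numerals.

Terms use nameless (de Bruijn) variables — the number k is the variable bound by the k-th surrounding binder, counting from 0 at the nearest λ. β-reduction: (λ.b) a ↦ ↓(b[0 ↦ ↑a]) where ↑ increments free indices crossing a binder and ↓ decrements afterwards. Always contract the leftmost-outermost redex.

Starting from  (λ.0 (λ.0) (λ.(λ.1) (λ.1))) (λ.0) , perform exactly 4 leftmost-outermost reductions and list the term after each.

  start: (λ.0 (λ.0) (λ.(λ.1) (λ.1))) (λ.0)
  [1] (λ.0) (λ.0) (λ.(λ.1) (λ.1))
  [2] (λ.0) (λ.(λ.1) (λ.1))
  [3] λ.(λ.1) (λ.1)
  [4] λ.0

Answer: after 4 steps: λ.0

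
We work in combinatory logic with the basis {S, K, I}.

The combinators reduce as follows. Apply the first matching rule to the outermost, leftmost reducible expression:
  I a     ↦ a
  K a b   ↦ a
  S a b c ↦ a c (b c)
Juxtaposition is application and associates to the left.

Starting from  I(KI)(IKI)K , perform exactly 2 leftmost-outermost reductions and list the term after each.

  start: I(KI)(IKI)K
  [1] KI(IKI)K
  [2] IK

Answer: after 2 steps: IK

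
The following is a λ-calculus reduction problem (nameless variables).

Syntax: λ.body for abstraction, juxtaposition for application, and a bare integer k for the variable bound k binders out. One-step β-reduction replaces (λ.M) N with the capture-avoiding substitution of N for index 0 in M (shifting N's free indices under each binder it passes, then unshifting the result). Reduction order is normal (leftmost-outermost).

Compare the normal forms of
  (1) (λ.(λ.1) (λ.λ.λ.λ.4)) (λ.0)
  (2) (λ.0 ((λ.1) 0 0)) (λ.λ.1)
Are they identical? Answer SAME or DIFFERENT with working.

Answer: DIFFERENT — A ⇓ λ.0, B ⇓ λ.λ.λ.λ.1

Working:
Term A:
  start: (λ.(λ.1) (λ.λ.λ.λ.4)) (λ.0)
  [1] (λ.λ.0) (λ.λ.λ.λ.λ.0)
  [2] λ.0

Term B:
  start: (λ.0 ((λ.1) 0 0)) (λ.λ.1)
  [1] (λ.λ.1) ((λ.λ.λ.1) (λ.λ.1) (λ.λ.1))
  [2] λ.(λ.λ.λ.1) (λ.λ.1) (λ.λ.1)
  [3] λ.(λ.λ.1) (λ.λ.1)
  [4] λ.λ.λ.λ.1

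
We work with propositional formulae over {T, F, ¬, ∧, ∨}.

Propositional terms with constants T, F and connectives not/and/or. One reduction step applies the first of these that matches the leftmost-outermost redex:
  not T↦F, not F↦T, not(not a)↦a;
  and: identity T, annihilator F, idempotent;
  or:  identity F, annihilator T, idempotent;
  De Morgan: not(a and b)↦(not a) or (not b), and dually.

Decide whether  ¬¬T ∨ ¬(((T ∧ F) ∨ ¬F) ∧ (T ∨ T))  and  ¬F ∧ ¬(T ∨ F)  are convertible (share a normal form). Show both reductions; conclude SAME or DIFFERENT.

Answer: DIFFERENT — A ⇓ T, B ⇓ F

Derivation:
Term A:
  start: ¬¬T ∨ ¬(((T ∧ F) ∨ ¬F) ∧ (T ∨ T))
  [1] T ∨ ¬(((T ∧ F) ∨ ¬F) ∧ (T ∨ T))
  [2] T

Term B:
  start: ¬F ∧ ¬(T ∨ F)
  [1] T ∧ ¬(T ∨ F)
  [2] ¬(T ∨ F)
  [3] ¬T ∧ ¬F
  [4] F ∧ ¬F
  [5] F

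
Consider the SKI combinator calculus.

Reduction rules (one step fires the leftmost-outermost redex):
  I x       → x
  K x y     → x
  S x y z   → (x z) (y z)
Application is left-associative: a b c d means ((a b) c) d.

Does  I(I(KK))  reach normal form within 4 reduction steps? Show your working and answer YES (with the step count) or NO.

  start: I(I(KK))
  →1  I(KK)
  →2  KK

Answer: YES — reaches normal form KK in 2 ≤ 4 steps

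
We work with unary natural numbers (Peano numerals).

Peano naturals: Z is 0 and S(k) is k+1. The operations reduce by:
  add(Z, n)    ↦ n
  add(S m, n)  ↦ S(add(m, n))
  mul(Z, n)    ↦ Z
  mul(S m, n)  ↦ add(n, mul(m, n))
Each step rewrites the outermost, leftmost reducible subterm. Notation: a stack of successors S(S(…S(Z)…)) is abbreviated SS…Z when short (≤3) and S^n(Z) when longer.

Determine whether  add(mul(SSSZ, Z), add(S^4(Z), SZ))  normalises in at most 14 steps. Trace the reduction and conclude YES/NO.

  start: add(mul(SSSZ, Z), add(S^4(Z), SZ))
  [1] add(add(Z, mul(SSZ, Z)), add(S^4(Z), SZ))
  [2] add(mul(SSZ, Z), add(S^4(Z), SZ))
  [3] add(add(Z, mul(SZ, Z)), add(S^4(Z), SZ))
  [4] add(mul(SZ, Z), add(S^4(Z), SZ))
  [5] add(add(Z, mul(Z, Z)), add(S^4(Z), SZ))
  [6] add(mul(Z, Z), add(S^4(Z), SZ))
  [7] add(Z, add(S^4(Z), SZ))
  [8] add(S^4(Z), SZ)
  [9] S(add(SSSZ, SZ))
  [10] S(S(add(SSZ, SZ)))
  [11] S(S(S(add(SZ, SZ))))
  [12] S(S(S(S(add(Z, SZ)))))
  [13] S^5(Z)

Answer: YES — reaches normal form S^5(Z) in 13 ≤ 14 steps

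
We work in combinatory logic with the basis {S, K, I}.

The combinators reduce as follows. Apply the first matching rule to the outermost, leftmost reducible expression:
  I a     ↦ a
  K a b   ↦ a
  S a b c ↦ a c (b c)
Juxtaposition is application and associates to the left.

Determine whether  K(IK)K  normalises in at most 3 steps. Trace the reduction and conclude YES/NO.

  start: K(IK)K
  [1] IK
  [2] K

Answer: YES — reaches normal form K in 2 ≤ 3 steps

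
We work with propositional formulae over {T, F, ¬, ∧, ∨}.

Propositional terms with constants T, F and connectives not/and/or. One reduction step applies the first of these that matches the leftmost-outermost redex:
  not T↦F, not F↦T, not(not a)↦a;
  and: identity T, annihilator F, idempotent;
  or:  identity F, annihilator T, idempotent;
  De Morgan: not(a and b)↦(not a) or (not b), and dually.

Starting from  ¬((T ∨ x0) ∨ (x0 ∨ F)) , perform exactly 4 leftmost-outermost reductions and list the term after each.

Answer: after 4 steps: F ∧ ¬(x0 ∨ F)

Derivation:
  start: ¬((T ∨ x0) ∨ (x0 ∨ F))
  →1  ¬(T ∨ x0) ∧ ¬(x0 ∨ F)
  →2  (¬T ∧ ¬x0) ∧ ¬(x0 ∨ F)
  →3  (F ∧ ¬x0) ∧ ¬(x0 ∨ F)
  →4  F ∧ ¬(x0 ∨ F)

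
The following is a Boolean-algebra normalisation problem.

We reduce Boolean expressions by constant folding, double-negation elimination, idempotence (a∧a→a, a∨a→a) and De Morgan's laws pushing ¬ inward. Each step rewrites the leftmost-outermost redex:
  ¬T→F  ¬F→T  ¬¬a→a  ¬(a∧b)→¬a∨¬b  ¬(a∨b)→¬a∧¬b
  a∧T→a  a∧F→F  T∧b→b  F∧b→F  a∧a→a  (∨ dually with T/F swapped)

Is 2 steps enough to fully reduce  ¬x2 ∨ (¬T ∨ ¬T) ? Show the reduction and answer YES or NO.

  start: ¬x2 ∨ (¬T ∨ ¬T)
  →1  ¬x2 ∨ ¬T
  →2  ¬x2 ∨ F

Answer: NO — after 2 steps the term is ¬x2 ∨ F, not yet normal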